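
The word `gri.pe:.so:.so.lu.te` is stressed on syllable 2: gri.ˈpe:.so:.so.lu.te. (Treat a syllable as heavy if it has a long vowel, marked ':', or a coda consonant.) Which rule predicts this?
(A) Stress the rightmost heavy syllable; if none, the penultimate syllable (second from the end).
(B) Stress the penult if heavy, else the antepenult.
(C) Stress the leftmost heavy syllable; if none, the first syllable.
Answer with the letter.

Rule A → syllable 3 (observed: 2).
Rule B → syllable 4 (observed: 2).
Rule C → syllable 2 ✓.

C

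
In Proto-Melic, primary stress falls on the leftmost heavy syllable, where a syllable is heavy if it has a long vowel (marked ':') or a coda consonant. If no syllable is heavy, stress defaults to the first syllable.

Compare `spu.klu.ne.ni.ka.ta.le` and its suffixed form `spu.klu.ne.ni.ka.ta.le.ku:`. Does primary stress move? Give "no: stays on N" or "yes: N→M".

yes: 1→8

Base `spu.klu.ne.ni.ka.ta.le` (7 syllables):
  Weights: 1 spu L, 2 klu L, 3 ne L, 4 ni L, 5 ka L, 6 ta L, 7 le L.
  No heavy syllable in the domain; default to the first syllable = syllable 1.
  → primary stress on syllable 1.
Suffixed `spu.klu.ne.ni.ka.ta.le.ku:` (8 syllables):
  Weights: 1 spu L, 2 klu L, 3 ne L, 4 ni L, 5 ka L, 6 ta L, 7 le L, 8 ku: H.
  Heavy syllables in the domain: 8. The leftmost is syllable 8 (ku:).
  → primary stress on syllable 8.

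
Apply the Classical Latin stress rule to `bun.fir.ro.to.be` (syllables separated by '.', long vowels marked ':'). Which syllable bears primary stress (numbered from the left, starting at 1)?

3

Classical Latin: stress the penult if heavy (long vowel or closed), else the antepenult.
Weights: 3 ro L, 4 to L, 5 be L.
The penult (syllable 4, to) is light, so stress falls on the antepenult (syllable 3, ro).
Stress on syllable 3: bun.fir.ˈro.to.be.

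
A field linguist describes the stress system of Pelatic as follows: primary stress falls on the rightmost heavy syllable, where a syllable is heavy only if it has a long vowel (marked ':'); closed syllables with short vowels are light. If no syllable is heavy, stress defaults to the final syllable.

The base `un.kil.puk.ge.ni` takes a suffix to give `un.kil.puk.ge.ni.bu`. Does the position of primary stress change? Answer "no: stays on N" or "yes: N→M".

yes: 5→6

Base `un.kil.puk.ge.ni` (5 syllables):
  Weights: 1 un L, 2 kil L, 3 puk L, 4 ge L, 5 ni L.
  No heavy syllable in the domain; default to the final syllable = syllable 5.
  → primary stress on syllable 5.
Suffixed `un.kil.puk.ge.ni.bu` (6 syllables):
  Weights: 1 un L, 2 kil L, 3 puk L, 4 ge L, 5 ni L, 6 bu L.
  No heavy syllable in the domain; default to the final syllable = syllable 6.
  → primary stress on syllable 6.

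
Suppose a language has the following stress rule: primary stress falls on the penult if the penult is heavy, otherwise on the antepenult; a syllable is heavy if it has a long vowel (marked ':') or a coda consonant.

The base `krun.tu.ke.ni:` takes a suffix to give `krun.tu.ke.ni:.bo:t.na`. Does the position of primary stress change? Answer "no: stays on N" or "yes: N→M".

yes: 2→5

Base `krun.tu.ke.ni:` (4 syllables):
  Weights: 2 tu L, 3 ke L, 4 ni: H.
  The penult (syllable 3, ke) is light, so stress falls on the antepenult (syllable 2, tu).
  → primary stress on syllable 2.
Suffixed `krun.tu.ke.ni:.bo:t.na` (6 syllables):
  Weights: 4 ni: H, 5 bo:t H, 6 na L.
  The penult (syllable 5, bo:t) is heavy, so it takes stress.
  → primary stress on syllable 5.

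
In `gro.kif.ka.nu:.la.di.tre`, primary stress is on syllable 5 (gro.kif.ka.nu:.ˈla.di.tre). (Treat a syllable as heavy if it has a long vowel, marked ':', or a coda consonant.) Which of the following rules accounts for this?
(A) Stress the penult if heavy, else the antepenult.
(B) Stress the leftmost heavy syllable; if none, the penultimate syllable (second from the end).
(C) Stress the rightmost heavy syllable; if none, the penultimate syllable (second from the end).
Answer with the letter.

A

Rule A → syllable 5 ✓.
Rule B → syllable 2 (observed: 5).
Rule C → syllable 4 (observed: 5).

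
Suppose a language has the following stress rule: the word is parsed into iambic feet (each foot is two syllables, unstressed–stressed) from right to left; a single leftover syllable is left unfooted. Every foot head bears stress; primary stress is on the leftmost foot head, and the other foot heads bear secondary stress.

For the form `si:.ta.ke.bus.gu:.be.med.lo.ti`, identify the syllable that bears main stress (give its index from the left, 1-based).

Parse right to left into iambic (σˈσ) feet: si: (ta.ˈke) (bus.ˈgu:) (be.ˈmed) (lo.ˈti). Syllable 1 is left unfooted.
Foot heads (stressed positions): 3, 5, 7, 9.
End Rule Leftmost: primary stress on the leftmost head = syllable 3.
Primary stress: syllable 3 → si:.ta.ˈke.bus.gu:.be.med.lo.ti.

3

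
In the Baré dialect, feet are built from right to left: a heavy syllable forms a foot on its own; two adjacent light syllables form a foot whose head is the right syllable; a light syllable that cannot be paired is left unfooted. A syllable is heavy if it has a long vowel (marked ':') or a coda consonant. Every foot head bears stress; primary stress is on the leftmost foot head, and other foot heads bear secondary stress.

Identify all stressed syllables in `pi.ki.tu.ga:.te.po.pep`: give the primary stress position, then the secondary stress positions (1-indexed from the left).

Weights: 1 pi L, 2 ki L, 3 tu L, 4 ga: H, 5 te L, 6 po L, 7 pep H.
Parse right to left (heavy = foot alone; LL = one foot; stranded L unfooted): pi (ki.ˈtu) (ˈga:) (te.ˈpo) (ˈpep).
Foot heads: 3, 4, 6, 7.
Primary stress on the leftmost head = syllable 3.
Secondary stress on 4, 6, 7: pi.ki.ˈtu.ˌga:.te.ˌpo.ˌpep.

primary 3, secondary 4, 6, 7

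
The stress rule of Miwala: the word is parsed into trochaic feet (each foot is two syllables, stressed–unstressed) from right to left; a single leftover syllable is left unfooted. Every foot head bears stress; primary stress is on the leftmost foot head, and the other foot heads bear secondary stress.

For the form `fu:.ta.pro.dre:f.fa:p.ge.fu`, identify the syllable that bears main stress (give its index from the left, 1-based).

Parse right to left into trochaic (ˈσσ) feet: fu: (ˈta.pro) (ˈdre:f.fa:p) (ˈge.fu). Syllable 1 is left unfooted.
Foot heads (stressed positions): 2, 4, 6.
End Rule Leftmost: primary stress on the leftmost head = syllable 2.
Primary stress: syllable 2 → fu:.ˈta.pro.dre:f.fa:p.ge.fu.

2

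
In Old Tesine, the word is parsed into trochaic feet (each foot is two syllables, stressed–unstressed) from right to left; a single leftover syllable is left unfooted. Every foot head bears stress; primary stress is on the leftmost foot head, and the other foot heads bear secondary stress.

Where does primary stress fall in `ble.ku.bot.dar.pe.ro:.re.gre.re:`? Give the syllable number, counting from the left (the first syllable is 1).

2

Parse right to left into trochaic (ˈσσ) feet: ble (ˈku.bot) (ˈdar.pe) (ˈro:.re) (ˈgre.re:). Syllable 1 is left unfooted.
Foot heads (stressed positions): 2, 4, 6, 8.
End Rule Leftmost: primary stress on the leftmost head = syllable 2.
Primary stress: syllable 2 → ble.ˈku.bot.dar.pe.ro:.re.gre.re:.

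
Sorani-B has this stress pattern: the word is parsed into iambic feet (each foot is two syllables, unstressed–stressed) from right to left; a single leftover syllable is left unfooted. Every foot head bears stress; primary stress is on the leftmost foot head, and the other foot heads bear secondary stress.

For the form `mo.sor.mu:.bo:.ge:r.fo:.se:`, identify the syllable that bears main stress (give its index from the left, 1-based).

Parse right to left into iambic (σˈσ) feet: mo (sor.ˈmu:) (bo:.ˈge:r) (fo:.ˈse:). Syllable 1 is left unfooted.
Foot heads (stressed positions): 3, 5, 7.
End Rule Leftmost: primary stress on the leftmost head = syllable 3.
Primary stress: syllable 3 → mo.sor.ˈmu:.bo:.ge:r.fo:.se:.

3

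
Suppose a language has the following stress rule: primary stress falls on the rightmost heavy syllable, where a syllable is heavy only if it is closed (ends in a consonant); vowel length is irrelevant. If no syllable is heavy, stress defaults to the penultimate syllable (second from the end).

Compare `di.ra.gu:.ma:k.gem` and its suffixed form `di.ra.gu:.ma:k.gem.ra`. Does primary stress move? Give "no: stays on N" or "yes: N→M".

Base `di.ra.gu:.ma:k.gem` (5 syllables):
  Weights: 1 di L, 2 ra L, 3 gu: L, 4 ma:k H, 5 gem H.
  Heavy syllables in the domain: 4, 5. The rightmost is syllable 5 (gem).
  → primary stress on syllable 5.
Suffixed `di.ra.gu:.ma:k.gem.ra` (6 syllables):
  Weights: 1 di L, 2 ra L, 3 gu: L, 4 ma:k H, 5 gem H, 6 ra L.
  Heavy syllables in the domain: 4, 5. The rightmost is syllable 5 (gem).
  → primary stress on syllable 5.

no: stays on 5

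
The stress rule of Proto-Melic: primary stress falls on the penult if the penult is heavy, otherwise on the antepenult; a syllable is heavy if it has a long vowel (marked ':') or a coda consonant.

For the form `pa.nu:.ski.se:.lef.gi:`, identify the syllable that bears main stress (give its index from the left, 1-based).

Weights: 4 se: H, 5 lef H, 6 gi: H.
The penult (syllable 5, lef) is heavy, so it takes stress.
Primary stress: syllable 5 → pa.nu:.ski.se:.ˈlef.gi:.

5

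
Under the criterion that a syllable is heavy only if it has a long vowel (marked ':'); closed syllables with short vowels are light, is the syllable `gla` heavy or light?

`gla`: short vowel, open (no coda). Short vowel → light.

light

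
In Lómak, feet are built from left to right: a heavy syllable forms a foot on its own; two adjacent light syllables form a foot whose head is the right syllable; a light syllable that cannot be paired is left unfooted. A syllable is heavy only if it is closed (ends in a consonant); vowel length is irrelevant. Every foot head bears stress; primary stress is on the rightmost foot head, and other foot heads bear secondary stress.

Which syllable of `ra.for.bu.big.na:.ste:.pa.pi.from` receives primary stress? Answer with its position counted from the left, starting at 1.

Weights: 1 ra L, 2 for H, 3 bu L, 4 big H, 5 na: L, 6 ste: L, 7 pa L, 8 pi L, 9 from H.
Parse left to right (heavy = foot alone; LL = one foot; stranded L unfooted): ra (ˈfor) bu (ˈbig) (na:.ˈste:) (pa.ˈpi) (ˈfrom).
Foot heads: 2, 4, 6, 8, 9.
Primary stress on the rightmost head = syllable 9.
Primary stress: syllable 9 → ra.for.bu.big.na:.ste:.pa.pi.ˈfrom.

9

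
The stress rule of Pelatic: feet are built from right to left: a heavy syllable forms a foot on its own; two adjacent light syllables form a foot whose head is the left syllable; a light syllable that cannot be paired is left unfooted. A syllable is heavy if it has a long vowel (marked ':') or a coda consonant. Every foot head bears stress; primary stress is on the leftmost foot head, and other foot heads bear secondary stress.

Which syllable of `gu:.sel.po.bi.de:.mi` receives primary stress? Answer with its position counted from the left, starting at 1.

1

Weights: 1 gu: H, 2 sel H, 3 po L, 4 bi L, 5 de: H, 6 mi L.
Parse right to left (heavy = foot alone; LL = one foot; stranded L unfooted): (ˈgu:) (ˈsel) (ˈpo.bi) (ˈde:) mi.
Foot heads: 1, 2, 3, 5.
Primary stress on the leftmost head = syllable 1.
Primary stress: syllable 1 → ˈgu:.sel.po.bi.de:.mi.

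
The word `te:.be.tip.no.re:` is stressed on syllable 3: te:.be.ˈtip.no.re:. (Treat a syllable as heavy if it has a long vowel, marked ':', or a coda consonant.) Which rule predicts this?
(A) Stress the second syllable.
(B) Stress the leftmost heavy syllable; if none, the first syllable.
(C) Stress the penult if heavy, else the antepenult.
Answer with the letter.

Rule A → syllable 2 (observed: 3).
Rule B → syllable 1 (observed: 3).
Rule C → syllable 3 ✓.

C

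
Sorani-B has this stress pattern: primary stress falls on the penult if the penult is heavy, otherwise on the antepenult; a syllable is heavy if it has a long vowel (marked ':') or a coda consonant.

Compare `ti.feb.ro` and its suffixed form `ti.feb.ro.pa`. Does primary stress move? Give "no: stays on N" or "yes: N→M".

no: stays on 2

Base `ti.feb.ro` (3 syllables):
  Weights: 1 ti L, 2 feb H, 3 ro L.
  The penult (syllable 2, feb) is heavy, so it takes stress.
  → primary stress on syllable 2.
Suffixed `ti.feb.ro.pa` (4 syllables):
  Weights: 2 feb H, 3 ro L, 4 pa L.
  The penult (syllable 3, ro) is light, so stress falls on the antepenult (syllable 2, feb).
  → primary stress on syllable 2.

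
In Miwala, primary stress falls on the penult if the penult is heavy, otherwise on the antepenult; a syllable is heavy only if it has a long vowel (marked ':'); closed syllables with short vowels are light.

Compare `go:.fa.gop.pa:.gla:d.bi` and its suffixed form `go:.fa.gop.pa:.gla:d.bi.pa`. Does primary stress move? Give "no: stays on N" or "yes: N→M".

Base `go:.fa.gop.pa:.gla:d.bi` (6 syllables):
  Weights: 4 pa: H, 5 gla:d H, 6 bi L.
  The penult (syllable 5, gla:d) is heavy, so it takes stress.
  → primary stress on syllable 5.
Suffixed `go:.fa.gop.pa:.gla:d.bi.pa` (7 syllables):
  Weights: 5 gla:d H, 6 bi L, 7 pa L.
  The penult (syllable 6, bi) is light, so stress falls on the antepenult (syllable 5, gla:d).
  → primary stress on syllable 5.

no: stays on 5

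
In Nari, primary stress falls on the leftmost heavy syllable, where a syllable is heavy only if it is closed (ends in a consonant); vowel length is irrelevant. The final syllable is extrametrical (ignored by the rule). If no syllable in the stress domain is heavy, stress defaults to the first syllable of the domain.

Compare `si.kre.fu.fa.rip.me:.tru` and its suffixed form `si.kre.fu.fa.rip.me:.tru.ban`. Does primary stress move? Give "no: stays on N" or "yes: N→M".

Base `si.kre.fu.fa.rip.me:.tru` (7 syllables):
  The final syllable (7, tru) is extrametrical; the stress domain is syllables 1–6.
  Weights: 1 si L, 2 kre L, 3 fu L, 4 fa L, 5 rip H, 6 me: L.
  Heavy syllables in the domain: 5. The leftmost is syllable 5 (rip).
  → primary stress on syllable 5.
Suffixed `si.kre.fu.fa.rip.me:.tru.ban` (8 syllables):
  The final syllable (8, ban) is extrametrical; the stress domain is syllables 1–7.
  Weights: 1 si L, 2 kre L, 3 fu L, 4 fa L, 5 rip H, 6 me: L, 7 tru L.
  Heavy syllables in the domain: 5. The leftmost is syllable 5 (rip).
  → primary stress on syllable 5.

no: stays on 5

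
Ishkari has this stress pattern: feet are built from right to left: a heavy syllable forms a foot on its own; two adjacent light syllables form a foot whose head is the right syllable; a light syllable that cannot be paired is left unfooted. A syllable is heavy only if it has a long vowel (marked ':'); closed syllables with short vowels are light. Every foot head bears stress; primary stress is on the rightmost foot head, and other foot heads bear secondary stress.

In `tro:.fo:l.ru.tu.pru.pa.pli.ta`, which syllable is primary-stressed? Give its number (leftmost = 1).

Weights: 1 tro: H, 2 fo:l H, 3 ru L, 4 tu L, 5 pru L, 6 pa L, 7 pli L, 8 ta L.
Parse right to left (heavy = foot alone; LL = one foot; stranded L unfooted): (ˈtro:) (ˈfo:l) (ru.ˈtu) (pru.ˈpa) (pli.ˈta).
Foot heads: 1, 2, 4, 6, 8.
Primary stress on the rightmost head = syllable 8.
Primary stress: syllable 8 → tro:.fo:l.ru.tu.pru.pa.pli.ˈta.

8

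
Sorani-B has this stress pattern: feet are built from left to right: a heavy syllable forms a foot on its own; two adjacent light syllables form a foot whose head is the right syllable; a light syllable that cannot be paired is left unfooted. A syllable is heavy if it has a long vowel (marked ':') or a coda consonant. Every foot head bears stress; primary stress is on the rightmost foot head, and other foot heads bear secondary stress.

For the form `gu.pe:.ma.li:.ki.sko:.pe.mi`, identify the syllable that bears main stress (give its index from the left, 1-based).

8

Weights: 1 gu L, 2 pe: H, 3 ma L, 4 li: H, 5 ki L, 6 sko: H, 7 pe L, 8 mi L.
Parse left to right (heavy = foot alone; LL = one foot; stranded L unfooted): gu (ˈpe:) ma (ˈli:) ki (ˈsko:) (pe.ˈmi).
Foot heads: 2, 4, 6, 8.
Primary stress on the rightmost head = syllable 8.
Primary stress: syllable 8 → gu.pe:.ma.li:.ki.sko:.pe.ˈmi.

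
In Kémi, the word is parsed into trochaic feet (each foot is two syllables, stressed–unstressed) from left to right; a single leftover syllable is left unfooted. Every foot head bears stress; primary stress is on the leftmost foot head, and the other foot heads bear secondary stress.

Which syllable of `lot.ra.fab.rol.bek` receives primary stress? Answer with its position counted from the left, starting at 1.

Parse left to right into trochaic (ˈσσ) feet: (ˈlot.ra) (ˈfab.rol) bek. Syllable 5 is left unfooted.
Foot heads (stressed positions): 1, 3.
End Rule Leftmost: primary stress on the leftmost head = syllable 1.
Primary stress: syllable 1 → ˈlot.ra.fab.rol.bek.

1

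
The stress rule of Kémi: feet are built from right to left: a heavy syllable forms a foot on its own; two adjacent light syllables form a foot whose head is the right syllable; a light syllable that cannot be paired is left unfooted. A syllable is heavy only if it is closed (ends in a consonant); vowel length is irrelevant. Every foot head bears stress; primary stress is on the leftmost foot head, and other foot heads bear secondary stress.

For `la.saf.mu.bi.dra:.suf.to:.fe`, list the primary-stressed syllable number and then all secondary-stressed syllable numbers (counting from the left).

Weights: 1 la L, 2 saf H, 3 mu L, 4 bi L, 5 dra: L, 6 suf H, 7 to: L, 8 fe L.
Parse right to left (heavy = foot alone; LL = one foot; stranded L unfooted): la (ˈsaf) mu (bi.ˈdra:) (ˈsuf) (to:.ˈfe).
Foot heads: 2, 5, 6, 8.
Primary stress on the leftmost head = syllable 2.
Secondary stress on 5, 6, 8: la.ˈsaf.mu.bi.ˌdra:.ˌsuf.to:.ˌfe.

primary 2, secondary 5, 6, 8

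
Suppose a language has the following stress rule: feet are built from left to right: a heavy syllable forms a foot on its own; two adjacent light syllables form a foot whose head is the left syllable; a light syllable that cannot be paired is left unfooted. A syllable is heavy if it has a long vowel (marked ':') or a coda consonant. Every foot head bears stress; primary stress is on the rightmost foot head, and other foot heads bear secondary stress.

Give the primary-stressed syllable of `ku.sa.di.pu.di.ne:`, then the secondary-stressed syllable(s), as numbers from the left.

Weights: 1 ku L, 2 sa L, 3 di L, 4 pu L, 5 di L, 6 ne: H.
Parse left to right (heavy = foot alone; LL = one foot; stranded L unfooted): (ˈku.sa) (ˈdi.pu) di (ˈne:).
Foot heads: 1, 3, 6.
Primary stress on the rightmost head = syllable 6.
Secondary stress on 1, 3: ˌku.sa.ˌdi.pu.di.ˈne:.

primary 6, secondary 1, 3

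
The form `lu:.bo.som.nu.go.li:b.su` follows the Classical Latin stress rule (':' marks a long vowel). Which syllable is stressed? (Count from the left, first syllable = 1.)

Classical Latin: stress the penult if heavy (long vowel or closed), else the antepenult.
Weights: 5 go L, 6 li:b H, 7 su L.
The penult (syllable 6, li:b) is heavy, so it takes stress.
Stress on syllable 6: lu:.bo.som.nu.go.ˈli:b.su.

6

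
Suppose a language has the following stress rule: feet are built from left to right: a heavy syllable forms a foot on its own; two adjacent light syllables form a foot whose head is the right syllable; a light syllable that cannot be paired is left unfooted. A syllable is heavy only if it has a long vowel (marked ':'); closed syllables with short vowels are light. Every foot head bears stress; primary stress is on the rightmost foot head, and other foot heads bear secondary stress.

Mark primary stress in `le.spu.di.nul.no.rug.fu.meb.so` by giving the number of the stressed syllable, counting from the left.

8

Weights: 1 le L, 2 spu L, 3 di L, 4 nul L, 5 no L, 6 rug L, 7 fu L, 8 meb L, 9 so L.
Parse left to right (heavy = foot alone; LL = one foot; stranded L unfooted): (le.ˈspu) (di.ˈnul) (no.ˈrug) (fu.ˈmeb) so.
Foot heads: 2, 4, 6, 8.
Primary stress on the rightmost head = syllable 8.
Primary stress: syllable 8 → le.spu.di.nul.no.rug.fu.ˈmeb.so.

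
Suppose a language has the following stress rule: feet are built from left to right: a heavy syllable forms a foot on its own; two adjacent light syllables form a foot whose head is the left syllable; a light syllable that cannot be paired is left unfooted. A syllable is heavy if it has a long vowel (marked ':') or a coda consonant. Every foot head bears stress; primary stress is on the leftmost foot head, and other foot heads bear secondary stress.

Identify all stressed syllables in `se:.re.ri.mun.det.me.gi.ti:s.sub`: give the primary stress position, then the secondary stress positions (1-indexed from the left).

Weights: 1 se: H, 2 re L, 3 ri L, 4 mun H, 5 det H, 6 me L, 7 gi L, 8 ti:s H, 9 sub H.
Parse left to right (heavy = foot alone; LL = one foot; stranded L unfooted): (ˈse:) (ˈre.ri) (ˈmun) (ˈdet) (ˈme.gi) (ˈti:s) (ˈsub).
Foot heads: 1, 2, 4, 5, 6, 8, 9.
Primary stress on the leftmost head = syllable 1.
Secondary stress on 2, 4, 5, 6, 8, 9: ˈse:.ˌre.ri.ˌmun.ˌdet.ˌme.gi.ˌti:s.ˌsub.

primary 1, secondary 2, 4, 5, 6, 8, 9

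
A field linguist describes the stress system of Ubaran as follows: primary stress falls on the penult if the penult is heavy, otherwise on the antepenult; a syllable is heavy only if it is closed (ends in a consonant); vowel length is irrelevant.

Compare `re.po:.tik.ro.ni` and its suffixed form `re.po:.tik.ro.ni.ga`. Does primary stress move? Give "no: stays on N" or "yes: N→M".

yes: 3→4

Base `re.po:.tik.ro.ni` (5 syllables):
  Weights: 3 tik H, 4 ro L, 5 ni L.
  The penult (syllable 4, ro) is light, so stress falls on the antepenult (syllable 3, tik).
  → primary stress on syllable 3.
Suffixed `re.po:.tik.ro.ni.ga` (6 syllables):
  Weights: 4 ro L, 5 ni L, 6 ga L.
  The penult (syllable 5, ni) is light, so stress falls on the antepenult (syllable 4, ro).
  → primary stress on syllable 4.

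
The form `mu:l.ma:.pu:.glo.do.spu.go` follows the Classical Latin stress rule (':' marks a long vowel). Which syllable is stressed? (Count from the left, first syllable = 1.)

Classical Latin: stress the penult if heavy (long vowel or closed), else the antepenult.
Weights: 5 do L, 6 spu L, 7 go L.
The penult (syllable 6, spu) is light, so stress falls on the antepenult (syllable 5, do).
Stress on syllable 5: mu:l.ma:.pu:.glo.ˈdo.spu.go.

5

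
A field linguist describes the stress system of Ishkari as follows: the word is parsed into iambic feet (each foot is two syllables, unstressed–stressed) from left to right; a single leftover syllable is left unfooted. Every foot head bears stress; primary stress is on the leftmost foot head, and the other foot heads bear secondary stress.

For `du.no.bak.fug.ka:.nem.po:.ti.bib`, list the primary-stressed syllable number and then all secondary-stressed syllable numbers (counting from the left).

primary 2, secondary 4, 6, 8

Parse left to right into iambic (σˈσ) feet: (du.ˈno) (bak.ˈfug) (ka:.ˈnem) (po:.ˈti) bib. Syllable 9 is left unfooted.
Foot heads (stressed positions): 2, 4, 6, 8.
End Rule Leftmost: primary stress on the leftmost head = syllable 2.
Secondary stress on 4, 6, 8: du.ˈno.bak.ˌfug.ka:.ˌnem.po:.ˌti.bib.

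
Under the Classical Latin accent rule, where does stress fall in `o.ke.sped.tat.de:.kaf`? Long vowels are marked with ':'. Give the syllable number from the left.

Classical Latin: stress the penult if heavy (long vowel or closed), else the antepenult.
Weights: 4 tat H, 5 de: H, 6 kaf H.
The penult (syllable 5, de:) is heavy, so it takes stress.
Stress on syllable 5: o.ke.sped.tat.ˈde:.kaf.

5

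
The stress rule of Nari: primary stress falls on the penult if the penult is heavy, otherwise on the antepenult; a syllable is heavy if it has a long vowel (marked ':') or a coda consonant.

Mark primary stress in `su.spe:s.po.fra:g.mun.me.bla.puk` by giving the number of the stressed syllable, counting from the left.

Weights: 6 me L, 7 bla L, 8 puk H.
The penult (syllable 7, bla) is light, so stress falls on the antepenult (syllable 6, me).
Primary stress: syllable 6 → su.spe:s.po.fra:g.mun.ˈme.bla.puk.

6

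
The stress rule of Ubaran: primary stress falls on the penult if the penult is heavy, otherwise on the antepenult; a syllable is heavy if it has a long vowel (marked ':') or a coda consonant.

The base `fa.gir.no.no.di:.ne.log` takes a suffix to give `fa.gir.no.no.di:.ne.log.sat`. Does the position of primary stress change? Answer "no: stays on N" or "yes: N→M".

Base `fa.gir.no.no.di:.ne.log` (7 syllables):
  Weights: 5 di: H, 6 ne L, 7 log H.
  The penult (syllable 6, ne) is light, so stress falls on the antepenult (syllable 5, di:).
  → primary stress on syllable 5.
Suffixed `fa.gir.no.no.di:.ne.log.sat` (8 syllables):
  Weights: 6 ne L, 7 log H, 8 sat H.
  The penult (syllable 7, log) is heavy, so it takes stress.
  → primary stress on syllable 7.

yes: 5→7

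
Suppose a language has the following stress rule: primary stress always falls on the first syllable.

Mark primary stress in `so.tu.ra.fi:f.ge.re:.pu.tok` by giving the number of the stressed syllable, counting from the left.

The word has 8 syllables; the first syllable is syllable 1 (so).
Primary stress: syllable 1 → ˈso.tu.ra.fi:f.ge.re:.pu.tok.

1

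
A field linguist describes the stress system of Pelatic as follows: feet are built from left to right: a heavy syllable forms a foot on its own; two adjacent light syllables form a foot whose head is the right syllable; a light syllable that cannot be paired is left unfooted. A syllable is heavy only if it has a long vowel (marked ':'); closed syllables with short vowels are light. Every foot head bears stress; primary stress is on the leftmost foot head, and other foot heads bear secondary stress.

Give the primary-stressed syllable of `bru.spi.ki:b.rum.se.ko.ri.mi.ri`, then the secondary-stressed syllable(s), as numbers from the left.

primary 2, secondary 3, 5, 7, 9

Weights: 1 bru L, 2 spi L, 3 ki:b H, 4 rum L, 5 se L, 6 ko L, 7 ri L, 8 mi L, 9 ri L.
Parse left to right (heavy = foot alone; LL = one foot; stranded L unfooted): (bru.ˈspi) (ˈki:b) (rum.ˈse) (ko.ˈri) (mi.ˈri).
Foot heads: 2, 3, 5, 7, 9.
Primary stress on the leftmost head = syllable 2.
Secondary stress on 3, 5, 7, 9: bru.ˈspi.ˌki:b.rum.ˌse.ko.ˌri.mi.ˌri.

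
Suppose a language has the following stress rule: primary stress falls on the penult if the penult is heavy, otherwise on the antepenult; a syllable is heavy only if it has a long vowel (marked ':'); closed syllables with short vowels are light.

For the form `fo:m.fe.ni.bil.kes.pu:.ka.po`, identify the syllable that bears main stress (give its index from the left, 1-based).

Weights: 6 pu: H, 7 ka L, 8 po L.
The penult (syllable 7, ka) is light, so stress falls on the antepenult (syllable 6, pu:).
Primary stress: syllable 6 → fo:m.fe.ni.bil.kes.ˈpu:.ka.po.

6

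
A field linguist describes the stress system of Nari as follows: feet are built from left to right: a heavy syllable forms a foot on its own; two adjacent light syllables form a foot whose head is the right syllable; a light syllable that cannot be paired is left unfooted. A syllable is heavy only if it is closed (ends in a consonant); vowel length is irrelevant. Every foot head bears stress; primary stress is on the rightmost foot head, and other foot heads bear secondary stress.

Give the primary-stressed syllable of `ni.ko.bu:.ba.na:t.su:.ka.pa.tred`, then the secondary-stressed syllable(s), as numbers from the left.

primary 9, secondary 2, 4, 5, 7

Weights: 1 ni L, 2 ko L, 3 bu: L, 4 ba L, 5 na:t H, 6 su: L, 7 ka L, 8 pa L, 9 tred H.
Parse left to right (heavy = foot alone; LL = one foot; stranded L unfooted): (ni.ˈko) (bu:.ˈba) (ˈna:t) (su:.ˈka) pa (ˈtred).
Foot heads: 2, 4, 5, 7, 9.
Primary stress on the rightmost head = syllable 9.
Secondary stress on 2, 4, 5, 7: ni.ˌko.bu:.ˌba.ˌna:t.su:.ˌka.pa.ˈtred.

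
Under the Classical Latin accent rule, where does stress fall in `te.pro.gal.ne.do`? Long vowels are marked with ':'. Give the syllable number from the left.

Classical Latin: stress the penult if heavy (long vowel or closed), else the antepenult.
Weights: 3 gal H, 4 ne L, 5 do L.
The penult (syllable 4, ne) is light, so stress falls on the antepenult (syllable 3, gal).
Stress on syllable 3: te.pro.ˈgal.ne.do.

3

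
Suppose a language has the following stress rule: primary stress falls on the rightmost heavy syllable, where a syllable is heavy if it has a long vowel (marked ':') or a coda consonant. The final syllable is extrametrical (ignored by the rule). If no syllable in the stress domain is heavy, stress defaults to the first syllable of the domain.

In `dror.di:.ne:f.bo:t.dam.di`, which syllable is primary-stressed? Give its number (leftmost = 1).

The final syllable (6, di) is extrametrical; the stress domain is syllables 1–5.
Weights: 1 dror H, 2 di: H, 3 ne:f H, 4 bo:t H, 5 dam H.
Heavy syllables in the domain: 1, 2, 3, 4, 5. The rightmost is syllable 5 (dam).
Primary stress: syllable 5 → dror.di:.ne:f.bo:t.ˈdam.di.

5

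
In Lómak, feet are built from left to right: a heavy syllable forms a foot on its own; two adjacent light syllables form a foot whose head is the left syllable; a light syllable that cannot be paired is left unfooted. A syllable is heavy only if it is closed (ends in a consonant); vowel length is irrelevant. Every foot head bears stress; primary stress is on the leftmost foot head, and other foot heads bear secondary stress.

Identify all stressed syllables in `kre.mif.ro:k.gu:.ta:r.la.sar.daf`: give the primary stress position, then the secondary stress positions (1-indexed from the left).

primary 2, secondary 3, 5, 7, 8

Weights: 1 kre L, 2 mif H, 3 ro:k H, 4 gu: L, 5 ta:r H, 6 la L, 7 sar H, 8 daf H.
Parse left to right (heavy = foot alone; LL = one foot; stranded L unfooted): kre (ˈmif) (ˈro:k) gu: (ˈta:r) la (ˈsar) (ˈdaf).
Foot heads: 2, 3, 5, 7, 8.
Primary stress on the leftmost head = syllable 2.
Secondary stress on 3, 5, 7, 8: kre.ˈmif.ˌro:k.gu:.ˌta:r.la.ˌsar.ˌdaf.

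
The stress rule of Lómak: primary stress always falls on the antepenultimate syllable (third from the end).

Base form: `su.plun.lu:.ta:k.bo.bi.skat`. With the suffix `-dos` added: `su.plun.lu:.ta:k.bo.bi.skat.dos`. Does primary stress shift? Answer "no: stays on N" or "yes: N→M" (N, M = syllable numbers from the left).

Base `su.plun.lu:.ta:k.bo.bi.skat` (7 syllables):
  The word has 7 syllables; the antepenultimate syllable (third from the end) is syllable 5 (bo).
  → primary stress on syllable 5.
Suffixed `su.plun.lu:.ta:k.bo.bi.skat.dos` (8 syllables):
  The word has 8 syllables; the antepenultimate syllable (third from the end) is syllable 6 (bi).
  → primary stress on syllable 6.

yes: 5→6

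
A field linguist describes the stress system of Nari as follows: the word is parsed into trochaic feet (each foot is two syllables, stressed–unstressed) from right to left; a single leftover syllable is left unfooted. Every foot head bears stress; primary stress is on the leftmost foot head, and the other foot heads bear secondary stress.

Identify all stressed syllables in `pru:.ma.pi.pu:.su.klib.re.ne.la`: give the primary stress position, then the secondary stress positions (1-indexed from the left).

Parse right to left into trochaic (ˈσσ) feet: pru: (ˈma.pi) (ˈpu:.su) (ˈklib.re) (ˈne.la). Syllable 1 is left unfooted.
Foot heads (stressed positions): 2, 4, 6, 8.
End Rule Leftmost: primary stress on the leftmost head = syllable 2.
Secondary stress on 4, 6, 8: pru:.ˈma.pi.ˌpu:.su.ˌklib.re.ˌne.la.

primary 2, secondary 4, 6, 8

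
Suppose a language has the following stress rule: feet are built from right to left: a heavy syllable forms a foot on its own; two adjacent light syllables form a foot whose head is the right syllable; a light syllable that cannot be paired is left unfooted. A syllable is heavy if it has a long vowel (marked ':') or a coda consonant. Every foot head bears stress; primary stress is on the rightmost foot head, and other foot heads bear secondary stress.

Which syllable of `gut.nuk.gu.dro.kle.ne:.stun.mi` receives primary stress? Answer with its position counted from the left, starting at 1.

Weights: 1 gut H, 2 nuk H, 3 gu L, 4 dro L, 5 kle L, 6 ne: H, 7 stun H, 8 mi L.
Parse right to left (heavy = foot alone; LL = one foot; stranded L unfooted): (ˈgut) (ˈnuk) gu (dro.ˈkle) (ˈne:) (ˈstun) mi.
Foot heads: 1, 2, 5, 6, 7.
Primary stress on the rightmost head = syllable 7.
Primary stress: syllable 7 → gut.nuk.gu.dro.kle.ne:.ˈstun.mi.

7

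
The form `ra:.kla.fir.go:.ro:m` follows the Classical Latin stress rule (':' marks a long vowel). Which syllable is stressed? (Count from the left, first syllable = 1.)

Classical Latin: stress the penult if heavy (long vowel or closed), else the antepenult.
Weights: 3 fir H, 4 go: H, 5 ro:m H.
The penult (syllable 4, go:) is heavy, so it takes stress.
Stress on syllable 4: ra:.kla.fir.ˈgo:.ro:m.

4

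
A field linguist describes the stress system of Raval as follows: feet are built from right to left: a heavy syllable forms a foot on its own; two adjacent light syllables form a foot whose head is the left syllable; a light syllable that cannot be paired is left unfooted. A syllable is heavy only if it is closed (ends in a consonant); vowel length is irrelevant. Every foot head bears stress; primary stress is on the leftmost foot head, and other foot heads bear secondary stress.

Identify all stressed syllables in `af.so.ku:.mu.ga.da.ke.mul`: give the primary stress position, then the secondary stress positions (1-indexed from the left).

primary 1, secondary 2, 4, 6, 8

Weights: 1 af H, 2 so L, 3 ku: L, 4 mu L, 5 ga L, 6 da L, 7 ke L, 8 mul H.
Parse right to left (heavy = foot alone; LL = one foot; stranded L unfooted): (ˈaf) (ˈso.ku:) (ˈmu.ga) (ˈda.ke) (ˈmul).
Foot heads: 1, 2, 4, 6, 8.
Primary stress on the leftmost head = syllable 1.
Secondary stress on 2, 4, 6, 8: ˈaf.ˌso.ku:.ˌmu.ga.ˌda.ke.ˌmul.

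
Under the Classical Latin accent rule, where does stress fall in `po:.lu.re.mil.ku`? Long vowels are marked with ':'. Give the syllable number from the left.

4

Classical Latin: stress the penult if heavy (long vowel or closed), else the antepenult.
Weights: 3 re L, 4 mil H, 5 ku L.
The penult (syllable 4, mil) is heavy, so it takes stress.
Stress on syllable 4: po:.lu.re.ˈmil.ku.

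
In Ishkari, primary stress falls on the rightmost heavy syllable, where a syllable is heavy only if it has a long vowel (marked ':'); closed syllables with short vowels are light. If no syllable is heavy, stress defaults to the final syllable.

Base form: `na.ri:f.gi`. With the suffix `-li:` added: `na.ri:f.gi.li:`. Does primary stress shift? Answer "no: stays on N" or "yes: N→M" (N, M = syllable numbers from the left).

yes: 2→4

Base `na.ri:f.gi` (3 syllables):
  Weights: 1 na L, 2 ri:f H, 3 gi L.
  Heavy syllables in the domain: 2. The rightmost is syllable 2 (ri:f).
  → primary stress on syllable 2.
Suffixed `na.ri:f.gi.li:` (4 syllables):
  Weights: 1 na L, 2 ri:f H, 3 gi L, 4 li: H.
  Heavy syllables in the domain: 2, 4. The rightmost is syllable 4 (li:).
  → primary stress on syllable 4.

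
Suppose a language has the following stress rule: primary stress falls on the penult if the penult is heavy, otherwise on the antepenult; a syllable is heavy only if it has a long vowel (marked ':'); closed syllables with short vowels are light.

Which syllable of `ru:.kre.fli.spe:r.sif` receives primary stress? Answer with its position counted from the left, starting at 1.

4

Weights: 3 fli L, 4 spe:r H, 5 sif L.
The penult (syllable 4, spe:r) is heavy, so it takes stress.
Primary stress: syllable 4 → ru:.kre.fli.ˈspe:r.sif.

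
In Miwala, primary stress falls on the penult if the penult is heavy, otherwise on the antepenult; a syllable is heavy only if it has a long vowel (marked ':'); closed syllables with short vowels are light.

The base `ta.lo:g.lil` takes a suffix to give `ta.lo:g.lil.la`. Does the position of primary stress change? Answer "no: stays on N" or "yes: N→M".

no: stays on 2

Base `ta.lo:g.lil` (3 syllables):
  Weights: 1 ta L, 2 lo:g H, 3 lil L.
  The penult (syllable 2, lo:g) is heavy, so it takes stress.
  → primary stress on syllable 2.
Suffixed `ta.lo:g.lil.la` (4 syllables):
  Weights: 2 lo:g H, 3 lil L, 4 la L.
  The penult (syllable 3, lil) is light, so stress falls on the antepenult (syllable 2, lo:g).
  → primary stress on syllable 2.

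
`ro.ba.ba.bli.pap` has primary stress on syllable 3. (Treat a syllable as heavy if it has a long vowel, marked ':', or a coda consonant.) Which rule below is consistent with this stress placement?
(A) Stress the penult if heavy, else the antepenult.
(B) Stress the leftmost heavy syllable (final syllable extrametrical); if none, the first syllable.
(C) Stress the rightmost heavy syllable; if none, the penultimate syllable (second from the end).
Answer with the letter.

A

Rule A → syllable 3 ✓.
Rule B → syllable 1 (observed: 3).
Rule C → syllable 5 (observed: 3).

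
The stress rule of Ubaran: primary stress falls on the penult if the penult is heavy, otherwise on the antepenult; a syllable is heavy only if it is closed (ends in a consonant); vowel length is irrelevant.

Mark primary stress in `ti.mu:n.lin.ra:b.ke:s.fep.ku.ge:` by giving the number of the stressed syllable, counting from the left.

6

Weights: 6 fep H, 7 ku L, 8 ge: L.
The penult (syllable 7, ku) is light, so stress falls on the antepenult (syllable 6, fep).
Primary stress: syllable 6 → ti.mu:n.lin.ra:b.ke:s.ˈfep.ku.ge:.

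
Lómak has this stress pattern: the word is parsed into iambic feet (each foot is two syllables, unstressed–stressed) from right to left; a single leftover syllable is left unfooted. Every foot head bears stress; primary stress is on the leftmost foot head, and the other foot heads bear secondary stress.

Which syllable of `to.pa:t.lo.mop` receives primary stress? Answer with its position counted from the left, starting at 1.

2

Parse right to left into iambic (σˈσ) feet: (to.ˈpa:t) (lo.ˈmop).
Foot heads (stressed positions): 2, 4.
End Rule Leftmost: primary stress on the leftmost head = syllable 2.
Primary stress: syllable 2 → to.ˈpa:t.lo.mop.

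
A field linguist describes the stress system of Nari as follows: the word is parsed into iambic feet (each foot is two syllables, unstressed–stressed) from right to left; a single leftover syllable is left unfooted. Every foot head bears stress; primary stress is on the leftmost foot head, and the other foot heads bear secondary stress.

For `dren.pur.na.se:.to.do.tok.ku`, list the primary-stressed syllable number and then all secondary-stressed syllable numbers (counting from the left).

Parse right to left into iambic (σˈσ) feet: (dren.ˈpur) (na.ˈse:) (to.ˈdo) (tok.ˈku).
Foot heads (stressed positions): 2, 4, 6, 8.
End Rule Leftmost: primary stress on the leftmost head = syllable 2.
Secondary stress on 4, 6, 8: dren.ˈpur.na.ˌse:.to.ˌdo.tok.ˌku.

primary 2, secondary 4, 6, 8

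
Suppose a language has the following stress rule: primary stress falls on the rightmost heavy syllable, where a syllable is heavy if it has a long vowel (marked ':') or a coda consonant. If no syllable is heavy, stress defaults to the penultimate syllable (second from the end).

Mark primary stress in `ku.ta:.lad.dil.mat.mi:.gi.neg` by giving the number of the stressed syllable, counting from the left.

8

Weights: 1 ku L, 2 ta: H, 3 lad H, 4 dil H, 5 mat H, 6 mi: H, 7 gi L, 8 neg H.
Heavy syllables in the domain: 2, 3, 4, 5, 6, 8. The rightmost is syllable 8 (neg).
Primary stress: syllable 8 → ku.ta:.lad.dil.mat.mi:.gi.ˈneg.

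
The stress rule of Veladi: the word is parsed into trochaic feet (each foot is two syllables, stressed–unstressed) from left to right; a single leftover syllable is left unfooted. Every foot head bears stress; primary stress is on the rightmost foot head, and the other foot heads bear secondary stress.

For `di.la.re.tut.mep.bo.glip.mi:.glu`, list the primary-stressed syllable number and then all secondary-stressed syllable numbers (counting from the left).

Parse left to right into trochaic (ˈσσ) feet: (ˈdi.la) (ˈre.tut) (ˈmep.bo) (ˈglip.mi:) glu. Syllable 9 is left unfooted.
Foot heads (stressed positions): 1, 3, 5, 7.
End Rule Rightmost: primary stress on the rightmost head = syllable 7.
Secondary stress on 1, 3, 5: ˌdi.la.ˌre.tut.ˌmep.bo.ˈglip.mi:.glu.

primary 7, secondary 1, 3, 5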